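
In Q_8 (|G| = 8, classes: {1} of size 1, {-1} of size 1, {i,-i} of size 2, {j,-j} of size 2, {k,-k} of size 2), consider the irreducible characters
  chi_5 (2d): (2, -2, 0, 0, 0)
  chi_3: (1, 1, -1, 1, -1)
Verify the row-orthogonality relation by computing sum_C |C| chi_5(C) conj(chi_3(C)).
Sum = 0; so <chi_5, chi_3> = 0 (distinct irreducibles are orthogonal).

Why: Compute term by term over conjugacy classes (|C| * chi_5(C) * conj(chi_3(C))):
  1*(2)*conj(1) + 1*(-2)*conj(1) + 2*(0)*conj(-1) + 2*(0)*conj(1) + 2*(0)*conj(-1)
  = (2) + (-2) + (0) + (0) + (0)
  = 0.
Dividing by |G| = 8 gives 0/8 = 0, matching the row-orthogonality relation <chi_5, chi_3> = [chi_5 = chi_3].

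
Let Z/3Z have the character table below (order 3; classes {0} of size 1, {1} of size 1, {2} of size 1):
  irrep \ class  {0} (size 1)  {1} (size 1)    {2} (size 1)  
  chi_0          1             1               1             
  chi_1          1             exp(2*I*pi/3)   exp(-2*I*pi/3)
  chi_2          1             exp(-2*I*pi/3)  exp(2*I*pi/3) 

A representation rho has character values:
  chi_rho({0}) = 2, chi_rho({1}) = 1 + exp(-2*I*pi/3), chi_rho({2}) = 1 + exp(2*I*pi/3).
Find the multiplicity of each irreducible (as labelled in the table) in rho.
Multiplicities: chi_0: 1, chi_1: 0, chi_2: 1.

Details: Use <chi_rho, chi> = (1/|G|) sum_C |C| * chi_rho(C) * conj(chi(C)) with |G| = 3 for each irreducible chi in the table:
  <chi_rho, chi_0> = (1/3)[1*(2)*conj(1) + 1*(1 + exp(-2*I*pi/3))*conj(1) + 1*(1 + exp(2*I*pi/3))*conj(1)]
      = (1/3)[(2) + (1 + exp(-2*I*pi/3)) + (1 + exp(2*I*pi/3))] = 3/3 = 1
  <chi_rho, chi_1> = (1/3)[1*(2)*conj(1) + 1*(1 + exp(-2*I*pi/3))*conj(exp(2*I*pi/3)) + 1*(1 + exp(2*I*pi/3))*conj(exp(-2*I*pi/3))]
      = (1/3)[(2) + (-1) + (-1)] = 0/3 = 0
  <chi_rho, chi_2> = (1/3)[1*(2)*conj(1) + 1*(1 + exp(-2*I*pi/3))*conj(exp(-2*I*pi/3)) + 1*(1 + exp(2*I*pi/3))*conj(exp(2*I*pi/3))]
      = (1/3)[(2) + (1 + exp(2*I*pi/3)) + (1 + exp(-2*I*pi/3))] = 3/3 = 1
(Exp terms are combined using exp(i*s)*conj(exp(i*t)) = exp(i*(s-t)), and sums of them are collapsed using the identity that for every m > 1 the m distinct m-th roots of unity sum to 0, e.g. 1 + exp(2*I*pi/3) + exp(-2*I*pi/3) = 0.)
Dimension check: dim(rho) = sum (mult * dim) = 1*1 + 0*1 + 1*1 = 2 = chi_rho(e) = 2.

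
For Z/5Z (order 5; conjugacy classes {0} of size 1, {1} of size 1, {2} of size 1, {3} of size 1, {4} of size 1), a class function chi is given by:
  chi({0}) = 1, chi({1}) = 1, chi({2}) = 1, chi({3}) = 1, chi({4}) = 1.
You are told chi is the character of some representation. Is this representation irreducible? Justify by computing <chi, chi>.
Irreducible: <chi, chi> = 1.

Explanation: <chi, chi> = (1/|G|) sum_C |C| * |chi(C)|^2 = (1/5)[1*|1|^2 + 1*|1|^2 + 1*|1|^2 + 1*|1|^2 + 1*|1|^2]
  = (1/5)[(1) + (1) + (1) + (1) + (1)] = 5/5 = 1.
(Exp terms are combined using exp(i*s)*conj(exp(i*t)) = exp(i*(s-t)), and sums of them are collapsed using the identity that for every m > 1 the m distinct m-th roots of unity sum to 0, e.g. 1 + exp(2*I*pi/3) + exp(-2*I*pi/3) = 0.)
A character is irreducible iff <chi, chi> = 1, so this representation is irreducible.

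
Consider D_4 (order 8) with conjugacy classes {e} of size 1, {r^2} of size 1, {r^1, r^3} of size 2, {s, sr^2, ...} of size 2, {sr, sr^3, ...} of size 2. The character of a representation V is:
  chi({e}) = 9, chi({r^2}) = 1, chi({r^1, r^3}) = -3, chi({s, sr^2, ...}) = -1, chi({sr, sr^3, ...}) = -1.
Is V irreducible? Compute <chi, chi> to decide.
Not irreducible (reducible): <chi, chi> = 13 > 1.

<chi, chi> = (1/|G|) sum_C |C| * |chi(C)|^2 = (1/8)[1*|9|^2 + 1*|1|^2 + 2*|-3|^2 + 2*|-1|^2 + 2*|-1|^2]
  = (1/8)[(81) + (1) + (18) + (2) + (2)] = 104/8 = 13.
A character is irreducible iff <chi, chi> = 1, so this representation is reducible.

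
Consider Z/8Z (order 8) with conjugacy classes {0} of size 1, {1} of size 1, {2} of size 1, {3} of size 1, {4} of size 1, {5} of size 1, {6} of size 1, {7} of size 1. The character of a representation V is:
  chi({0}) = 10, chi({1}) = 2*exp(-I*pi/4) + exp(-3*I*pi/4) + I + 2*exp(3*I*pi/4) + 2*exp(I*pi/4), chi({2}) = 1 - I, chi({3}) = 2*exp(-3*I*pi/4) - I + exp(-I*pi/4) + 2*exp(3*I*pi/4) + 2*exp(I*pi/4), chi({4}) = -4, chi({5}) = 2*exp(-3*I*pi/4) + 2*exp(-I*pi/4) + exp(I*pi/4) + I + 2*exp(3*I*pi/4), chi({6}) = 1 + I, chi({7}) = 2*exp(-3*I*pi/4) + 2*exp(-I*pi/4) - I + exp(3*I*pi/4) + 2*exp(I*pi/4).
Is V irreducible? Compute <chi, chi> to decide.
Not irreducible (reducible): <chi, chi> = 16 > 1.

Derivation: <chi, chi> = (1/|G|) sum_C |C| * |chi(C)|^2 = (1/8)[1*|10|^2 + 1*|2*exp(-I*pi/4) + exp(-3*I*pi/4) + I + 2*exp(3*I*pi/4) + 2*exp(I*pi/4)|^2 + 1*|1 - I|^2 + 1*|2*exp(-3*I*pi/4) - I + exp(-I*pi/4) + 2*exp(3*I*pi/4) + 2*exp(I*pi/4)|^2 + 1*|-4|^2 + 1*|2*exp(-3*I*pi/4) + 2*exp(-I*pi/4) + exp(I*pi/4) + I + 2*exp(3*I*pi/4)|^2 + 1*|1 + I|^2 + 1*|2*exp(-3*I*pi/4) + 2*exp(-I*pi/4) - I + exp(3*I*pi/4) + 2*exp(I*pi/4)|^2]
  = (1/8)[(100) + (2 + exp(-I*pi/4) - exp(-3*I*pi/4)) + (2) + (2 - exp(I*pi/4) + exp(3*I*pi/4)) + (16) + (2 - exp(I*pi/4) + exp(3*I*pi/4)) + (2) + (2 + exp(-I*pi/4) - exp(-3*I*pi/4))] = 128/8 = 16.
(Exp terms are combined using exp(i*s)*conj(exp(i*t)) = exp(i*(s-t)), and sums of them are collapsed using the identity that for every m > 1 the m distinct m-th roots of unity sum to 0, e.g. 1 + exp(2*I*pi/3) + exp(-2*I*pi/3) = 0.)
A character is irreducible iff <chi, chi> = 1, so this representation is reducible.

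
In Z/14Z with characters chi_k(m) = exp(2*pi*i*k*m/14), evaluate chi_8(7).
chi_8(7) = zeta_14^56 = 1

Why: chi_8(7) = zeta_14^(8*7) = zeta_14^56. Since zeta_14^14 = 1, this equals zeta_14^0 = exp(2*pi*i*0/14) = 1.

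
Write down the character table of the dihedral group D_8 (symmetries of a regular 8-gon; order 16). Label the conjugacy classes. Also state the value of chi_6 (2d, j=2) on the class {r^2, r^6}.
Conjugacy classes: {e} of size 1, {r^4} of size 1, {r^1, r^7} of size 2, {r^2, r^6} of size 2, {r^3, r^5} of size 2, {s, sr^2, ...} of size 4, {sr, sr^3, ...} of size 4.
Character table:
  irrep \ class              {e} (size 1)  {r^4} (size 1)  {r^1, r^7} (size 2)  {r^2, r^6} (size 2)  {r^3, r^5} (size 2)  {s, sr^2, ...} (size 4)  {sr, sr^3, ...} (size 4)
  chi_1 (triv)               1             1               1                    1                    1                    1                        1                       
  chi_2 (sign: r->1, s->-1)  1             1               1                    1                    1                    -1                       -1                      
  chi_3 (r->-1, s->1)        1             1               -1                   1                    -1                   1                        -1                      
  chi_4 (r->-1, s->-1)       1             1               -1                   1                    -1                   -1                       1                       
  chi_5 (2d, j=1)            2             -2              sqrt(2)              0                    -sqrt(2)             0                        0                       
  chi_6 (2d, j=2)            2             2               0                    -2                   0                    0                        0                       
  chi_7 (2d, j=3)            2             -2              -sqrt(2)             0                    sqrt(2)              0                        0                       

Spot check: chi_6 (2d, j=2) on {r^2, r^6} = -2.

Working: D_8 has order 2*8 = 16 with 7 conjugacy classes, hence 7 irreducibles. Sum of squared dims 1 + 1 + 1 + 1 + 4 + 4 + 4 = 16 = |G|. Linear characters come from the abelianisation; the 2-dimensional irreps have character r^k -> 2*cos(2*pi*j*k/8), reflections -> 0.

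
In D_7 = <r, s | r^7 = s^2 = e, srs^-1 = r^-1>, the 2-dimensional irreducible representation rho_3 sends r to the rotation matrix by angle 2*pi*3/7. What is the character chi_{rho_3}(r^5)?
chi_{rho_3}(r^5) = 2*cos(2*pi*3*5/7) = 2*cos(30*pi/7)

rho_3(r^5) is rotation by angle 2*pi*3*5/7, whose trace is 2*cos(2*pi*3*5/7) = 2*cos(30*pi/7).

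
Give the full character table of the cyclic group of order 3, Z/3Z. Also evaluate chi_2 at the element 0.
Character table of Z/3Z (irreps indexed chi_0,...,chi_2 with chi_k(m) = zeta_3^(k*m), zeta_3 = exp(2*pi*i/3)):
  irrep \ class  {0} (size 1)  {1} (size 1)    {2} (size 1)  
  chi_0          1             1               1             
  chi_1          1             exp(2*I*pi/3)   exp(-2*I*pi/3)
  chi_2          1             exp(-2*I*pi/3)  exp(2*I*pi/3) 

Spot check: chi_2(0) = zeta_3^(2*0) = zeta_3^0 = 1.

Justification: Z/3Z is abelian, so all 3 irreducible complex representations are 1-dimensional. They are given by chi_k(m) = zeta_3^(k*m) for k = 0,...,2. Row orthogonality: sum_m chi_k(m) conj(chi_l(m)) = 3 * [k = l].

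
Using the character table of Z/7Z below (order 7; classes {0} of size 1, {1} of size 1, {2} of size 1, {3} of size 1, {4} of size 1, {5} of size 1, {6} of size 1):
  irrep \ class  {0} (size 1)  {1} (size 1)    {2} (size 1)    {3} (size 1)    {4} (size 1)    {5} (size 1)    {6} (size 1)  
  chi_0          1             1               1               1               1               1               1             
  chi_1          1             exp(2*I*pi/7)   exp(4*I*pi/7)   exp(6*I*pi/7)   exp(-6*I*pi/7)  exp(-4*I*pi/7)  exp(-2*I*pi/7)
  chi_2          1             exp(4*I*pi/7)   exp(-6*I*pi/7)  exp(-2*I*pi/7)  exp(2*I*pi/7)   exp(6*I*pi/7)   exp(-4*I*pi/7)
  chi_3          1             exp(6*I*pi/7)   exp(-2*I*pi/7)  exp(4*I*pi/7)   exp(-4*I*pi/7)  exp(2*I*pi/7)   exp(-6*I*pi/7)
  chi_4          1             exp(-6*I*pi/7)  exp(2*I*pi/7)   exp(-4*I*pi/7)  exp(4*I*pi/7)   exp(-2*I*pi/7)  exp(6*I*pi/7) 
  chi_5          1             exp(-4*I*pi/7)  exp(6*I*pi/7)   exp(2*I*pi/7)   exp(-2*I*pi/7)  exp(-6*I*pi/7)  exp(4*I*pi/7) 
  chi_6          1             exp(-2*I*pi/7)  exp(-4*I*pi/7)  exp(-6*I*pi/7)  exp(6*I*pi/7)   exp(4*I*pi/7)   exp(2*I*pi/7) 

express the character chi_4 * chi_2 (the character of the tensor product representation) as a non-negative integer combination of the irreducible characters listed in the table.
chi_4 tensor chi_2 = chi_6 (all other irreducibles have multiplicity 0).

Justification: The character of a tensor product is the pointwise product (chi_4 * chi_2)(C) = chi_4(C) * chi_2(C):
  {0}: (1)*(1), {1}: (exp(-6*I*pi/7))*(exp(4*I*pi/7)), {2}: (exp(2*I*pi/7))*(exp(-6*I*pi/7)), {3}: (exp(-4*I*pi/7))*(exp(-2*I*pi/7)), {4}: (exp(4*I*pi/7))*(exp(2*I*pi/7)), {5}: (exp(-2*I*pi/7))*(exp(6*I*pi/7)), {6}: (exp(6*I*pi/7))*(exp(-4*I*pi/7))
so (chi_4 * chi_2) takes values
  {0} -> 1, {1} -> exp(-2*I*pi/7), {2} -> exp(-4*I*pi/7), {3} -> exp(-6*I*pi/7), {4} -> exp(6*I*pi/7), {5} -> exp(4*I*pi/7), {6} -> exp(2*I*pi/7).
Now take the inner product of this character with each irreducible chi from the table, <chi_4*chi_2, chi> = (1/7) sum_C |C| (chi_4*chi_2)(C) conj(chi(C)):
  <chi_4*chi_2, chi_0> = (1/7)[1*(1)*conj(1) + 1*(exp(-2*I*pi/7))*conj(1) + 1*(exp(-4*I*pi/7))*conj(1) + 1*(exp(-6*I*pi/7))*conj(1) + 1*(exp(6*I*pi/7))*conj(1) + 1*(exp(4*I*pi/7))*conj(1) + 1*(exp(2*I*pi/7))*conj(1)]
      = (1/7)[(1) + (exp(-2*I*pi/7)) + (exp(-4*I*pi/7)) + (exp(-6*I*pi/7)) + (exp(6*I*pi/7)) + (exp(4*I*pi/7)) + (exp(2*I*pi/7))] = 0/7 = 0
  <chi_4*chi_2, chi_1> = (1/7)[1*(1)*conj(1) + 1*(exp(-2*I*pi/7))*conj(exp(2*I*pi/7)) + 1*(exp(-4*I*pi/7))*conj(exp(4*I*pi/7)) + 1*(exp(-6*I*pi/7))*conj(exp(6*I*pi/7)) + 1*(exp(6*I*pi/7))*conj(exp(-6*I*pi/7)) + 1*(exp(4*I*pi/7))*conj(exp(-4*I*pi/7)) + 1*(exp(2*I*pi/7))*conj(exp(-2*I*pi/7))]
      = (1/7)[(1) + (exp(-4*I*pi/7)) + (exp(6*I*pi/7)) + (exp(2*I*pi/7)) + (exp(-2*I*pi/7)) + (exp(-6*I*pi/7)) + (exp(4*I*pi/7))] = 0/7 = 0
  <chi_4*chi_2, chi_2> = (1/7)[1*(1)*conj(1) + 1*(exp(-2*I*pi/7))*conj(exp(4*I*pi/7)) + 1*(exp(-4*I*pi/7))*conj(exp(-6*I*pi/7)) + 1*(exp(-6*I*pi/7))*conj(exp(-2*I*pi/7)) + 1*(exp(6*I*pi/7))*conj(exp(2*I*pi/7)) + 1*(exp(4*I*pi/7))*conj(exp(6*I*pi/7)) + 1*(exp(2*I*pi/7))*conj(exp(-4*I*pi/7))]
      = (1/7)[(1) + (exp(-6*I*pi/7)) + (exp(2*I*pi/7)) + (exp(-4*I*pi/7)) + (exp(4*I*pi/7)) + (exp(-2*I*pi/7)) + (exp(6*I*pi/7))] = 0/7 = 0
  <chi_4*chi_2, chi_3> = (1/7)[1*(1)*conj(1) + 1*(exp(-2*I*pi/7))*conj(exp(6*I*pi/7)) + 1*(exp(-4*I*pi/7))*conj(exp(-2*I*pi/7)) + 1*(exp(-6*I*pi/7))*conj(exp(4*I*pi/7)) + 1*(exp(6*I*pi/7))*conj(exp(-4*I*pi/7)) + 1*(exp(4*I*pi/7))*conj(exp(2*I*pi/7)) + 1*(exp(2*I*pi/7))*conj(exp(-6*I*pi/7))]
      = (1/7)[(1) + (exp(6*I*pi/7)) + (exp(-2*I*pi/7)) + (exp(4*I*pi/7)) + (exp(-4*I*pi/7)) + (exp(2*I*pi/7)) + (exp(-6*I*pi/7))] = 0/7 = 0
  <chi_4*chi_2, chi_4> = (1/7)[1*(1)*conj(1) + 1*(exp(-2*I*pi/7))*conj(exp(-6*I*pi/7)) + 1*(exp(-4*I*pi/7))*conj(exp(2*I*pi/7)) + 1*(exp(-6*I*pi/7))*conj(exp(-4*I*pi/7)) + 1*(exp(6*I*pi/7))*conj(exp(4*I*pi/7)) + 1*(exp(4*I*pi/7))*conj(exp(-2*I*pi/7)) + 1*(exp(2*I*pi/7))*conj(exp(6*I*pi/7))]
      = (1/7)[(1) + (exp(4*I*pi/7)) + (exp(-6*I*pi/7)) + (exp(-2*I*pi/7)) + (exp(2*I*pi/7)) + (exp(6*I*pi/7)) + (exp(-4*I*pi/7))] = 0/7 = 0
  <chi_4*chi_2, chi_5> = (1/7)[1*(1)*conj(1) + 1*(exp(-2*I*pi/7))*conj(exp(-4*I*pi/7)) + 1*(exp(-4*I*pi/7))*conj(exp(6*I*pi/7)) + 1*(exp(-6*I*pi/7))*conj(exp(2*I*pi/7)) + 1*(exp(6*I*pi/7))*conj(exp(-2*I*pi/7)) + 1*(exp(4*I*pi/7))*conj(exp(-6*I*pi/7)) + 1*(exp(2*I*pi/7))*conj(exp(4*I*pi/7))]
      = (1/7)[(1) + (exp(2*I*pi/7)) + (exp(4*I*pi/7)) + (exp(6*I*pi/7)) + (exp(-6*I*pi/7)) + (exp(-4*I*pi/7)) + (exp(-2*I*pi/7))] = 0/7 = 0
  <chi_4*chi_2, chi_6> = (1/7)[1*(1)*conj(1) + 1*(exp(-2*I*pi/7))*conj(exp(-2*I*pi/7)) + 1*(exp(-4*I*pi/7))*conj(exp(-4*I*pi/7)) + 1*(exp(-6*I*pi/7))*conj(exp(-6*I*pi/7)) + 1*(exp(6*I*pi/7))*conj(exp(6*I*pi/7)) + 1*(exp(4*I*pi/7))*conj(exp(4*I*pi/7)) + 1*(exp(2*I*pi/7))*conj(exp(2*I*pi/7))]
      = (1/7)[(1) + (1) + (1) + (1) + (1) + (1) + (1)] = 7/7 = 1
(Exp terms are combined using exp(i*s)*conj(exp(i*t)) = exp(i*(s-t)), and sums of them are collapsed using the identity that for every m > 1 the m distinct m-th roots of unity sum to 0, e.g. 1 + exp(2*I*pi/3) + exp(-2*I*pi/3) = 0.)
Hence the multiplicities are chi_6: 1. Dimension check: dim(chi_4)*dim(chi_2) = 1*1 = 1 and sum (mult * dim) = 1*1 = 1.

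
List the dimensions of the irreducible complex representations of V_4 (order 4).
Dimensions: 1, 1, 1, 1

Proof sketch: There are 4 irreducibles (= number of conjugacy classes). Their dimensions d_i satisfy sum d_i^2 = |G| = 4: 1 + 1 + 1 + 1 = 4.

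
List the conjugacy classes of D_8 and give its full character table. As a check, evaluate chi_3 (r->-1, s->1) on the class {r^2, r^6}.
Conjugacy classes: {e} of size 1, {r^4} of size 1, {r^1, r^7} of size 2, {r^2, r^6} of size 2, {r^3, r^5} of size 2, {s, sr^2, ...} of size 4, {sr, sr^3, ...} of size 4.
Character table:
  irrep \ class              {e} (size 1)  {r^4} (size 1)  {r^1, r^7} (size 2)  {r^2, r^6} (size 2)  {r^3, r^5} (size 2)  {s, sr^2, ...} (size 4)  {sr, sr^3, ...} (size 4)
  chi_1 (triv)               1             1               1                    1                    1                    1                        1                       
  chi_2 (sign: r->1, s->-1)  1             1               1                    1                    1                    -1                       -1                      
  chi_3 (r->-1, s->1)        1             1               -1                   1                    -1                   1                        -1                      
  chi_4 (r->-1, s->-1)       1             1               -1                   1                    -1                   -1                       1                       
  chi_5 (2d, j=1)            2             -2              sqrt(2)              0                    -sqrt(2)             0                        0                       
  chi_6 (2d, j=2)            2             2               0                    -2                   0                    0                        0                       
  chi_7 (2d, j=3)            2             -2              -sqrt(2)             0                    sqrt(2)              0                        0                       

Spot check: chi_3 (r->-1, s->1) on {r^2, r^6} = 1.

Working: D_8 has order 2*8 = 16 with 7 conjugacy classes, hence 7 irreducibles. Sum of squared dims 1 + 1 + 1 + 1 + 4 + 4 + 4 = 16 = |G|. Linear characters come from the abelianisation; the 2-dimensional irreps have character r^k -> 2*cos(2*pi*j*k/8), reflections -> 0.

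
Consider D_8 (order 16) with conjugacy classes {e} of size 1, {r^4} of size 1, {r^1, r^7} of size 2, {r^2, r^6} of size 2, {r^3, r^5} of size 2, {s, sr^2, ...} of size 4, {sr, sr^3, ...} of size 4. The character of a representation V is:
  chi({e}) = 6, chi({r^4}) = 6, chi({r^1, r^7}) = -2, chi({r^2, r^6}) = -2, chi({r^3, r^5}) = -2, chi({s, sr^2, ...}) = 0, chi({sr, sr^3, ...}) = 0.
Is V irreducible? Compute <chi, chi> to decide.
Not irreducible (reducible): <chi, chi> = 6 > 1.

Argument: <chi, chi> = (1/|G|) sum_C |C| * |chi(C)|^2 = (1/16)[1*|6|^2 + 1*|6|^2 + 2*|-2|^2 + 2*|-2|^2 + 2*|-2|^2 + 4*|0|^2 + 4*|0|^2]
  = (1/16)[(36) + (36) + (8) + (8) + (8) + (0) + (0)] = 96/16 = 6.
A character is irreducible iff <chi, chi> = 1, so this representation is reducible.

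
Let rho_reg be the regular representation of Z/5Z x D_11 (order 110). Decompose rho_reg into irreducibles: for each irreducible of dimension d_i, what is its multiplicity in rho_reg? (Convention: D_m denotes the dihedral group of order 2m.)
Each irreducible V_i of dimension d_i appears with multiplicity d_i, i.e. rho_reg = (direct sum over all irreducibles V_i) d_i V_i. The irreducible dimensions for Z/5Z x D_11 are 1, 1, 1, 1, 1, 1, 1, 1, 1, 1, 2, 2, 2, 2, 2, 2, 2, 2, 2, 2, 2, 2, 2, 2, 2, 2, 2, 2, 2, 2, 2, 2, 2, 2, 2: 10 irreducibles of dimension 1, each with multiplicity 1; 25 irreducibles of dimension 2, each with multiplicity 2. Total dimension 10*1*1 + 25*2*2 = 110 = |G|.

Argument: General theorem: in the regular representation of a finite group G, each irreducible appears with multiplicity equal to its dimension. Check: dim(rho_reg) = sum d_i^2 = 1 + 1 + 1 + 1 + 1 + 1 + 1 + 1 + 1 + 1 + 4 + 4 + 4 + 4 + 4 + 4 + 4 + 4 + 4 + 4 + 4 + 4 + 4 + 4 + 4 + 4 + 4 + 4 + 4 + 4 + 4 + 4 + 4 + 4 + 4 = 110 = |G|.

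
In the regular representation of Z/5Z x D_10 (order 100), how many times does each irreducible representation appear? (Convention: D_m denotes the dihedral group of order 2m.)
Each irreducible V_i of dimension d_i appears with multiplicity d_i, i.e. rho_reg = (direct sum over all irreducibles V_i) d_i V_i. The irreducible dimensions for Z/5Z x D_10 are 1, 1, 1, 1, 1, 1, 1, 1, 1, 1, 1, 1, 1, 1, 1, 1, 1, 1, 1, 1, 2, 2, 2, 2, 2, 2, 2, 2, 2, 2, 2, 2, 2, 2, 2, 2, 2, 2, 2, 2: 20 irreducibles of dimension 1, each with multiplicity 1; 20 irreducibles of dimension 2, each with multiplicity 2. Total dimension 20*1*1 + 20*2*2 = 100 = |G|.

Justification: General theorem: in the regular representation of a finite group G, each irreducible appears with multiplicity equal to its dimension. Check: dim(rho_reg) = sum d_i^2 = 1 + 1 + 1 + 1 + 1 + 1 + 1 + 1 + 1 + 1 + 1 + 1 + 1 + 1 + 1 + 1 + 1 + 1 + 1 + 1 + 4 + 4 + 4 + 4 + 4 + 4 + 4 + 4 + 4 + 4 + 4 + 4 + 4 + 4 + 4 + 4 + 4 + 4 + 4 + 4 = 100 = |G|.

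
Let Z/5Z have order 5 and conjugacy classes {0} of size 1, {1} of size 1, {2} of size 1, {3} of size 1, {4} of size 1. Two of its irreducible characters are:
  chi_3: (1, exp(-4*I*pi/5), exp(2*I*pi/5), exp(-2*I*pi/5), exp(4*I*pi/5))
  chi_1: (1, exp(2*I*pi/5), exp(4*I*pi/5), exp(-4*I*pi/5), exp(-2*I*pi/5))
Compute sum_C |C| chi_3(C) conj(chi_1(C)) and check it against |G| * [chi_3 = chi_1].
Sum = 0; so <chi_3, chi_1> = 0 (distinct irreducibles are orthogonal).

Reasoning: Compute term by term over conjugacy classes (|C| * chi_3(C) * conj(chi_1(C))):
  1*(1)*conj(1) + 1*(exp(-4*I*pi/5))*conj(exp(2*I*pi/5)) + 1*(exp(2*I*pi/5))*conj(exp(4*I*pi/5)) + 1*(exp(-2*I*pi/5))*conj(exp(-4*I*pi/5)) + 1*(exp(4*I*pi/5))*conj(exp(-2*I*pi/5))
  = (1) + (exp(4*I*pi/5)) + (exp(-2*I*pi/5)) + (exp(2*I*pi/5)) + (exp(-4*I*pi/5))
  = 0.
(Exp terms are combined using exp(i*s)*conj(exp(i*t)) = exp(i*(s-t)), and sums of them are collapsed using the identity that for every m > 1 the m distinct m-th roots of unity sum to 0, e.g. 1 + exp(2*I*pi/3) + exp(-2*I*pi/3) = 0.)
Dividing by |G| = 5 gives 0/5 = 0, matching the row-orthogonality relation <chi_3, chi_1> = [chi_3 = chi_1].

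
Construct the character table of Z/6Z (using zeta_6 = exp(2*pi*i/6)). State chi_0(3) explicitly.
Character table of Z/6Z (irreps indexed chi_0,...,chi_5 with chi_k(m) = zeta_6^(k*m), zeta_6 = exp(2*pi*i/6)):
  irrep \ class  {0} (size 1)  {1} (size 1)    {2} (size 1)    {3} (size 1)  {4} (size 1)    {5} (size 1)  
  chi_0          1             1               1               1             1               1             
  chi_1          1             exp(I*pi/3)     exp(2*I*pi/3)   -1            exp(-2*I*pi/3)  exp(-I*pi/3)  
  chi_2          1             exp(2*I*pi/3)   exp(-2*I*pi/3)  1             exp(2*I*pi/3)   exp(-2*I*pi/3)
  chi_3          1             -1              1               -1            1               -1            
  chi_4          1             exp(-2*I*pi/3)  exp(2*I*pi/3)   1             exp(-2*I*pi/3)  exp(2*I*pi/3) 
  chi_5          1             exp(-I*pi/3)    exp(-2*I*pi/3)  -1            exp(2*I*pi/3)   exp(I*pi/3)   

Spot check: chi_0(3) = zeta_6^(0*3) = zeta_6^0 = 1.

Why: Z/6Z is abelian, so all 6 irreducible complex representations are 1-dimensional. They are given by chi_k(m) = zeta_6^(k*m) for k = 0,...,5. Row orthogonality: sum_m chi_k(m) conj(chi_l(m)) = 6 * [k = l].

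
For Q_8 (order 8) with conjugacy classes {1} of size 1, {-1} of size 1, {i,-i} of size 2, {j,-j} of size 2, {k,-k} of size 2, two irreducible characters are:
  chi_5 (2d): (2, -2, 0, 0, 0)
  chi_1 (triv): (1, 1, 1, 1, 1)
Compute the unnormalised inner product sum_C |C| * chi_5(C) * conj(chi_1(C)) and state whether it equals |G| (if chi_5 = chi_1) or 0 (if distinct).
Sum = 0; so <chi_5, chi_1> = 0 (distinct irreducibles are orthogonal).

Derivation: Compute term by term over conjugacy classes (|C| * chi_5(C) * conj(chi_1(C))):
  1*(2)*conj(1) + 1*(-2)*conj(1) + 2*(0)*conj(1) + 2*(0)*conj(1) + 2*(0)*conj(1)
  = (2) + (-2) + (0) + (0) + (0)
  = 0.
Dividing by |G| = 8 gives 0/8 = 0, matching the row-orthogonality relation <chi_5, chi_1> = [chi_5 = chi_1].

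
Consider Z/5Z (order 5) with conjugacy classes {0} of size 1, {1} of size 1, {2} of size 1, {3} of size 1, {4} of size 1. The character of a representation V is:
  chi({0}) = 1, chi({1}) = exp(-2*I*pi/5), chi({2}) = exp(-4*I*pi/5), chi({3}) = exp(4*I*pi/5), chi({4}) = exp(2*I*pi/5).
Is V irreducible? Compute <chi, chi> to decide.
Irreducible: <chi, chi> = 1.

Justification: <chi, chi> = (1/|G|) sum_C |C| * |chi(C)|^2 = (1/5)[1*|1|^2 + 1*|exp(-2*I*pi/5)|^2 + 1*|exp(-4*I*pi/5)|^2 + 1*|exp(4*I*pi/5)|^2 + 1*|exp(2*I*pi/5)|^2]
  = (1/5)[(1) + (1) + (1) + (1) + (1)] = 5/5 = 1.
(Exp terms are combined using exp(i*s)*conj(exp(i*t)) = exp(i*(s-t)), and sums of them are collapsed using the identity that for every m > 1 the m distinct m-th roots of unity sum to 0, e.g. 1 + exp(2*I*pi/3) + exp(-2*I*pi/3) = 0.)
A character is irreducible iff <chi, chi> = 1, so this representation is irreducible.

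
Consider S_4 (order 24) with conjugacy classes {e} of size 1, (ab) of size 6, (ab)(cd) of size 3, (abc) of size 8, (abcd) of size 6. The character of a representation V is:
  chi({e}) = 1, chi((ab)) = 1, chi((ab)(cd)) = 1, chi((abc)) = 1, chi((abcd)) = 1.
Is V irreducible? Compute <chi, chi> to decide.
Irreducible: <chi, chi> = 1.

Proof sketch: <chi, chi> = (1/|G|) sum_C |C| * |chi(C)|^2 = (1/24)[1*|1|^2 + 6*|1|^2 + 3*|1|^2 + 8*|1|^2 + 6*|1|^2]
  = (1/24)[(1) + (6) + (3) + (8) + (6)] = 24/24 = 1.
A character is irreducible iff <chi, chi> = 1, so this representation is irreducible.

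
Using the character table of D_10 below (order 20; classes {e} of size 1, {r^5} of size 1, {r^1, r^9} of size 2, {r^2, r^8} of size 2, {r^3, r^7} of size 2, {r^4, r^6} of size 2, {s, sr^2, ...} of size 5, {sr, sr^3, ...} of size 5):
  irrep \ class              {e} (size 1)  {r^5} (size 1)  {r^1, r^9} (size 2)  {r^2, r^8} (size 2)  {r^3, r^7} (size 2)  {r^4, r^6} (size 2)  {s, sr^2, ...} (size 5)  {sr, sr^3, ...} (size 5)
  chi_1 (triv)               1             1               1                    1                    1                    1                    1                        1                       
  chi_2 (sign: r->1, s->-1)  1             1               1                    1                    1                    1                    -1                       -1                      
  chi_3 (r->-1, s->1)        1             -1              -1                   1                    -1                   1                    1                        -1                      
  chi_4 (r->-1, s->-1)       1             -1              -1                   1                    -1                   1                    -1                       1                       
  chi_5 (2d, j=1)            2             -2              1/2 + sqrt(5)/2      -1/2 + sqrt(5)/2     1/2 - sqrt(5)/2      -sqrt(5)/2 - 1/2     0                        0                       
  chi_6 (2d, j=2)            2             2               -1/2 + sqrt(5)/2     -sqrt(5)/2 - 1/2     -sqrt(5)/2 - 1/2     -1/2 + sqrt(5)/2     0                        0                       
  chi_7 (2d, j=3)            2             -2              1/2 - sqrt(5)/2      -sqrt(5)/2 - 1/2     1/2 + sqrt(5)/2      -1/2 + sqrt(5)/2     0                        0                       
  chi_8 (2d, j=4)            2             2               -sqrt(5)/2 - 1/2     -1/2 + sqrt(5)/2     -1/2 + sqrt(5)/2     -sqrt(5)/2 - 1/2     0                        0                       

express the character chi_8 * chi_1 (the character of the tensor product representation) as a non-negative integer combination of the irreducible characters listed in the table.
chi_8 tensor chi_1 = chi_8 (all other irreducibles have multiplicity 0).

Working: The character of a tensor product is the pointwise product (chi_8 * chi_1)(C) = chi_8(C) * chi_1(C):
  {e}: (2)*(1), {r^5}: (2)*(1), {r^1, r^9}: (-sqrt(5)/2 - 1/2)*(1), {r^2, r^8}: (-1/2 + sqrt(5)/2)*(1), {r^3, r^7}: (-1/2 + sqrt(5)/2)*(1), {r^4, r^6}: (-sqrt(5)/2 - 1/2)*(1), {s, sr^2, ...}: (0)*(1), {sr, sr^3, ...}: (0)*(1)
so (chi_8 * chi_1) takes values
  {e} -> 2, {r^5} -> 2, {r^1, r^9} -> -sqrt(5)/2 - 1/2, {r^2, r^8} -> -1/2 + sqrt(5)/2, {r^3, r^7} -> -1/2 + sqrt(5)/2, {r^4, r^6} -> -sqrt(5)/2 - 1/2, {s, sr^2, ...} -> 0, {sr, sr^3, ...} -> 0.
Now take the inner product of this character with each irreducible chi from the table, <chi_8*chi_1, chi> = (1/20) sum_C |C| (chi_8*chi_1)(C) conj(chi(C)):
  <chi_8*chi_1, chi_1> = (1/20)[1*(2)*conj(1) + 1*(2)*conj(1) + 2*(-sqrt(5)/2 - 1/2)*conj(1) + 2*(-1/2 + sqrt(5)/2)*conj(1) + 2*(-1/2 + sqrt(5)/2)*conj(1) + 2*(-sqrt(5)/2 - 1/2)*conj(1) + 5*(0)*conj(1) + 5*(0)*conj(1)]
      = (1/20)[(2) + (2) + (-sqrt(5) - 1) + (-1 + sqrt(5)) + (-1 + sqrt(5)) + (-sqrt(5) - 1) + (0) + (0)] = 0/20 = 0
  <chi_8*chi_1, chi_2> = (1/20)[1*(2)*conj(1) + 1*(2)*conj(1) + 2*(-sqrt(5)/2 - 1/2)*conj(1) + 2*(-1/2 + sqrt(5)/2)*conj(1) + 2*(-1/2 + sqrt(5)/2)*conj(1) + 2*(-sqrt(5)/2 - 1/2)*conj(1) + 5*(0)*conj(-1) + 5*(0)*conj(-1)]
      = (1/20)[(2) + (2) + (-sqrt(5) - 1) + (-1 + sqrt(5)) + (-1 + sqrt(5)) + (-sqrt(5) - 1) + (0) + (0)] = 0/20 = 0
  <chi_8*chi_1, chi_3> = (1/20)[1*(2)*conj(1) + 1*(2)*conj(-1) + 2*(-sqrt(5)/2 - 1/2)*conj(-1) + 2*(-1/2 + sqrt(5)/2)*conj(1) + 2*(-1/2 + sqrt(5)/2)*conj(-1) + 2*(-sqrt(5)/2 - 1/2)*conj(1) + 5*(0)*conj(1) + 5*(0)*conj(-1)]
      = (1/20)[(2) + (-2) + (1 + sqrt(5)) + (-1 + sqrt(5)) + (1 - sqrt(5)) + (-sqrt(5) - 1) + (0) + (0)] = 0/20 = 0
  <chi_8*chi_1, chi_4> = (1/20)[1*(2)*conj(1) + 1*(2)*conj(-1) + 2*(-sqrt(5)/2 - 1/2)*conj(-1) + 2*(-1/2 + sqrt(5)/2)*conj(1) + 2*(-1/2 + sqrt(5)/2)*conj(-1) + 2*(-sqrt(5)/2 - 1/2)*conj(1) + 5*(0)*conj(-1) + 5*(0)*conj(1)]
      = (1/20)[(2) + (-2) + (1 + sqrt(5)) + (-1 + sqrt(5)) + (1 - sqrt(5)) + (-sqrt(5) - 1) + (0) + (0)] = 0/20 = 0
  <chi_8*chi_1, chi_5> = (1/20)[1*(2)*conj(2) + 1*(2)*conj(-2) + 2*(-sqrt(5)/2 - 1/2)*conj(1/2 + sqrt(5)/2) + 2*(-1/2 + sqrt(5)/2)*conj(-1/2 + sqrt(5)/2) + 2*(-1/2 + sqrt(5)/2)*conj(1/2 - sqrt(5)/2) + 2*(-sqrt(5)/2 - 1/2)*conj(-sqrt(5)/2 - 1/2) + 5*(0)*conj(0) + 5*(0)*conj(0)]
      = (1/20)[(4) + (-4) + (-3 - sqrt(5)) + (3 - sqrt(5)) + (-3 + sqrt(5)) + (sqrt(5) + 3) + (0) + (0)] = 0/20 = 0
  <chi_8*chi_1, chi_6> = (1/20)[1*(2)*conj(2) + 1*(2)*conj(2) + 2*(-sqrt(5)/2 - 1/2)*conj(-1/2 + sqrt(5)/2) + 2*(-1/2 + sqrt(5)/2)*conj(-sqrt(5)/2 - 1/2) + 2*(-1/2 + sqrt(5)/2)*conj(-sqrt(5)/2 - 1/2) + 2*(-sqrt(5)/2 - 1/2)*conj(-1/2 + sqrt(5)/2) + 5*(0)*conj(0) + 5*(0)*conj(0)]
      = (1/20)[(4) + (4) + (-2) + (-2) + (-2) + (-2) + (0) + (0)] = 0/20 = 0
  <chi_8*chi_1, chi_7> = (1/20)[1*(2)*conj(2) + 1*(2)*conj(-2) + 2*(-sqrt(5)/2 - 1/2)*conj(1/2 - sqrt(5)/2) + 2*(-1/2 + sqrt(5)/2)*conj(-sqrt(5)/2 - 1/2) + 2*(-1/2 + sqrt(5)/2)*conj(1/2 + sqrt(5)/2) + 2*(-sqrt(5)/2 - 1/2)*conj(-1/2 + sqrt(5)/2) + 5*(0)*conj(0) + 5*(0)*conj(0)]
      = (1/20)[(4) + (-4) + (2) + (-2) + (2) + (-2) + (0) + (0)] = 0/20 = 0
  <chi_8*chi_1, chi_8> = (1/20)[1*(2)*conj(2) + 1*(2)*conj(2) + 2*(-sqrt(5)/2 - 1/2)*conj(-sqrt(5)/2 - 1/2) + 2*(-1/2 + sqrt(5)/2)*conj(-1/2 + sqrt(5)/2) + 2*(-1/2 + sqrt(5)/2)*conj(-1/2 + sqrt(5)/2) + 2*(-sqrt(5)/2 - 1/2)*conj(-sqrt(5)/2 - 1/2) + 5*(0)*conj(0) + 5*(0)*conj(0)]
      = (1/20)[(4) + (4) + (sqrt(5) + 3) + (3 - sqrt(5)) + (3 - sqrt(5)) + (sqrt(5) + 3) + (0) + (0)] = 20/20 = 1
Hence the multiplicities are chi_8: 1. Dimension check: dim(chi_8)*dim(chi_1) = 2*1 = 2 and sum (mult * dim) = 1*2 = 2.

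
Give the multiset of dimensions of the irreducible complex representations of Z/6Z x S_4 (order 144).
Dimensions: 1, 1, 1, 1, 1, 1, 1, 1, 1, 1, 1, 1, 2, 2, 2, 2, 2, 2, 3, 3, 3, 3, 3, 3, 3, 3, 3, 3, 3, 3

Details: There are 30 irreducibles (= number of conjugacy classes). Their dimensions d_i satisfy sum d_i^2 = |G| = 144: 1 + 1 + 1 + 1 + 1 + 1 + 1 + 1 + 1 + 1 + 1 + 1 + 4 + 4 + 4 + 4 + 4 + 4 + 9 + 9 + 9 + 9 + 9 + 9 + 9 + 9 + 9 + 9 + 9 + 9 = 144. (For the product with Z/6Z: each of the 6 1-dim characters of Z/6Z tensors with each irrep of S_4, giving 6 copies of each S_4-dimension.)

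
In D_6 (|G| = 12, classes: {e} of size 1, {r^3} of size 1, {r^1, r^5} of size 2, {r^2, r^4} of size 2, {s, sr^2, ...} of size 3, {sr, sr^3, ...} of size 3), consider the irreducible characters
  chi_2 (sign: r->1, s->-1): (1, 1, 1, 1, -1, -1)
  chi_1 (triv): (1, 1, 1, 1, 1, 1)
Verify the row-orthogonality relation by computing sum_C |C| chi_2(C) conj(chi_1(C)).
Sum = 0; so <chi_2, chi_1> = 0 (distinct irreducibles are orthogonal).

Explanation: Compute term by term over conjugacy classes (|C| * chi_2(C) * conj(chi_1(C))):
  1*(1)*conj(1) + 1*(1)*conj(1) + 2*(1)*conj(1) + 2*(1)*conj(1) + 3*(-1)*conj(1) + 3*(-1)*conj(1)
  = (1) + (1) + (2) + (2) + (-3) + (-3)
  = 0.
Dividing by |G| = 12 gives 0/12 = 0, matching the row-orthogonality relation <chi_2, chi_1> = [chi_2 = chi_1].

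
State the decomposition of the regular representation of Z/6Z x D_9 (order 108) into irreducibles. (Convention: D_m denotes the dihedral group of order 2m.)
Each irreducible V_i of dimension d_i appears with multiplicity d_i, i.e. rho_reg = (direct sum over all irreducibles V_i) d_i V_i. The irreducible dimensions for Z/6Z x D_9 are 1, 1, 1, 1, 1, 1, 1, 1, 1, 1, 1, 1, 2, 2, 2, 2, 2, 2, 2, 2, 2, 2, 2, 2, 2, 2, 2, 2, 2, 2, 2, 2, 2, 2, 2, 2: 12 irreducibles of dimension 1, each with multiplicity 1; 24 irreducibles of dimension 2, each with multiplicity 2. Total dimension 12*1*1 + 24*2*2 = 108 = |G|.

Proof sketch: General theorem: in the regular representation of a finite group G, each irreducible appears with multiplicity equal to its dimension. Check: dim(rho_reg) = sum d_i^2 = 1 + 1 + 1 + 1 + 1 + 1 + 1 + 1 + 1 + 1 + 1 + 1 + 4 + 4 + 4 + 4 + 4 + 4 + 4 + 4 + 4 + 4 + 4 + 4 + 4 + 4 + 4 + 4 + 4 + 4 + 4 + 4 + 4 + 4 + 4 + 4 = 108 = |G|.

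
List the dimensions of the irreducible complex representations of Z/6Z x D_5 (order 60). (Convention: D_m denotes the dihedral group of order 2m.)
Dimensions: 1, 1, 1, 1, 1, 1, 1, 1, 1, 1, 1, 1, 2, 2, 2, 2, 2, 2, 2, 2, 2, 2, 2, 2

Solution. There are 24 irreducibles (= number of conjugacy classes). Their dimensions d_i satisfy sum d_i^2 = |G| = 60: 1 + 1 + 1 + 1 + 1 + 1 + 1 + 1 + 1 + 1 + 1 + 1 + 4 + 4 + 4 + 4 + 4 + 4 + 4 + 4 + 4 + 4 + 4 + 4 = 60. (For the product with Z/6Z: each of the 6 1-dim characters of Z/6Z tensors with each irrep of D_5, giving 6 copies of each D_5-dimension.)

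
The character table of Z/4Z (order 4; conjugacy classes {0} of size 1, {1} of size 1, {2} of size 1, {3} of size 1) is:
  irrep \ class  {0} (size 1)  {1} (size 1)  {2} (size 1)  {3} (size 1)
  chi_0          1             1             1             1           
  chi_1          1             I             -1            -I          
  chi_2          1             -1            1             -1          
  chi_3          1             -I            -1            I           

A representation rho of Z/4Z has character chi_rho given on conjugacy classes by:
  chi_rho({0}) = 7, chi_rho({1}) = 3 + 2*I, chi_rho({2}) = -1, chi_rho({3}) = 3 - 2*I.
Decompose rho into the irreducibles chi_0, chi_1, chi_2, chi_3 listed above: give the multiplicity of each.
Multiplicities: chi_0: 3, chi_1: 3, chi_2: 0, chi_3: 1.

Working: Use <chi_rho, chi> = (1/|G|) sum_C |C| * chi_rho(C) * conj(chi(C)) with |G| = 4 for each irreducible chi in the table:
  <chi_rho, chi_0> = (1/4)[1*(7)*conj(1) + 1*(3 + 2*I)*conj(1) + 1*(-1)*conj(1) + 1*(3 - 2*I)*conj(1)]
      = (1/4)[(7) + (3 + 2*I) + (-1) + (3 - 2*I)] = 12/4 = 3
  <chi_rho, chi_1> = (1/4)[1*(7)*conj(1) + 1*(3 + 2*I)*conj(I) + 1*(-1)*conj(-1) + 1*(3 - 2*I)*conj(-I)]
      = (1/4)[(7) + (2 - 3*I) + (1) + (2 + 3*I)] = 12/4 = 3
  <chi_rho, chi_2> = (1/4)[1*(7)*conj(1) + 1*(3 + 2*I)*conj(-1) + 1*(-1)*conj(1) + 1*(3 - 2*I)*conj(-1)]
      = (1/4)[(7) + (-3 - 2*I) + (-1) + (-3 + 2*I)] = 0/4 = 0
  <chi_rho, chi_3> = (1/4)[1*(7)*conj(1) + 1*(3 + 2*I)*conj(-I) + 1*(-1)*conj(-1) + 1*(3 - 2*I)*conj(I)]
      = (1/4)[(7) + (-2 + 3*I) + (1) + (-2 - 3*I)] = 4/4 = 1
(Exp terms are combined using exp(i*s)*conj(exp(i*t)) = exp(i*(s-t)), and sums of them are collapsed using the identity that for every m > 1 the m distinct m-th roots of unity sum to 0, e.g. 1 + exp(2*I*pi/3) + exp(-2*I*pi/3) = 0.)
Dimension check: dim(rho) = sum (mult * dim) = 3*1 + 3*1 + 0*1 + 1*1 = 7 = chi_rho(e) = 7.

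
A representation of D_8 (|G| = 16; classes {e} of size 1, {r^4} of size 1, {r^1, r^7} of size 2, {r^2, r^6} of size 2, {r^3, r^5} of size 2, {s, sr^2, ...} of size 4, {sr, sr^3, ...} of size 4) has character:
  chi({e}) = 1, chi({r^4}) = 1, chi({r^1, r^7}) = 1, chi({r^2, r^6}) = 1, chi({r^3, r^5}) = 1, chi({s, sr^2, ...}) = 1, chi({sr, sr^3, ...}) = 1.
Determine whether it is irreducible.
Irreducible: <chi, chi> = 1.

Details: <chi, chi> = (1/|G|) sum_C |C| * |chi(C)|^2 = (1/16)[1*|1|^2 + 1*|1|^2 + 2*|1|^2 + 2*|1|^2 + 2*|1|^2 + 4*|1|^2 + 4*|1|^2]
  = (1/16)[(1) + (1) + (2) + (2) + (2) + (4) + (4)] = 16/16 = 1.
A character is irreducible iff <chi, chi> = 1, so this representation is irreducible.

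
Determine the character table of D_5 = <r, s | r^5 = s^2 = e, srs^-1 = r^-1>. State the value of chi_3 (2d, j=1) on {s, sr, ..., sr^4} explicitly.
Conjugacy classes: {e} of size 1, {r^1, r^4} of size 2, {r^2, r^3} of size 2, {s, sr, ..., sr^4} of size 5.
Character table:
  irrep \ class              {e} (size 1)  {r^1, r^4} (size 2)  {r^2, r^3} (size 2)  {s, sr, ..., sr^4} (size 5)
  chi_1 (triv)               1             1                    1                    1                          
  chi_2 (sign: r->1, s->-1)  1             1                    1                    -1                         
  chi_3 (2d, j=1)            2             -1/2 + sqrt(5)/2     -sqrt(5)/2 - 1/2     0                          
  chi_4 (2d, j=2)            2             -sqrt(5)/2 - 1/2     -1/2 + sqrt(5)/2     0                          

Spot check: chi_3 (2d, j=1) on {s, sr, ..., sr^4} = 0.

Proof sketch: D_5 has order 2*5 = 10 with 4 conjugacy classes, hence 4 irreducibles. Sum of squared dims 1 + 1 + 4 + 4 = 10 = |G|. Linear characters come from the abelianisation; the 2-dimensional irreps have character r^k -> 2*cos(2*pi*j*k/5), reflections -> 0.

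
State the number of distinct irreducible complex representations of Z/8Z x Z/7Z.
56

Reasoning: The number of irreducible complex representations of a finite group equals its number of conjugacy classes. Z/8Z x Z/7Z is abelian of order 56, so every element is its own conjugacy class: 56 classes, so Z/8Z x Z/7Z (order 56) has exactly 56 irreducible complex representations.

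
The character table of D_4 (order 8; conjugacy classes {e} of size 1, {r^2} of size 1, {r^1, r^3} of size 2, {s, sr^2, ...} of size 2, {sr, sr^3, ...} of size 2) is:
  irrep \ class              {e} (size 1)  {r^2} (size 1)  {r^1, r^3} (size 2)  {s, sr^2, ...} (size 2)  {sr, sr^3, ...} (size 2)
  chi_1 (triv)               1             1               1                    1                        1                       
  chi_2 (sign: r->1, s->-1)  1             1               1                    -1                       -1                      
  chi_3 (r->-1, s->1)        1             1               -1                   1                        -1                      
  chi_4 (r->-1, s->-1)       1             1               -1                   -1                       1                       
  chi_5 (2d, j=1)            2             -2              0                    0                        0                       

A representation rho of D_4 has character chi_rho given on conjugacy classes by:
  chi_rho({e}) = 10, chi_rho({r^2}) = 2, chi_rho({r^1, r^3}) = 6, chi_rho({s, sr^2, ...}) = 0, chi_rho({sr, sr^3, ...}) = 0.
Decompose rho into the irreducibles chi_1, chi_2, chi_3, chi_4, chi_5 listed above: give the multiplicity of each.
Multiplicities: chi_1: 3, chi_2: 3, chi_3: 0, chi_4: 0, chi_5: 2.

Reasoning: Use <chi_rho, chi> = (1/|G|) sum_C |C| * chi_rho(C) * conj(chi(C)) with |G| = 8 for each irreducible chi in the table:
  <chi_rho, chi_1> = (1/8)[1*(10)*conj(1) + 1*(2)*conj(1) + 2*(6)*conj(1) + 2*(0)*conj(1) + 2*(0)*conj(1)]
      = (1/8)[(10) + (2) + (12) + (0) + (0)] = 24/8 = 3
  <chi_rho, chi_2> = (1/8)[1*(10)*conj(1) + 1*(2)*conj(1) + 2*(6)*conj(1) + 2*(0)*conj(-1) + 2*(0)*conj(-1)]
      = (1/8)[(10) + (2) + (12) + (0) + (0)] = 24/8 = 3
  <chi_rho, chi_3> = (1/8)[1*(10)*conj(1) + 1*(2)*conj(1) + 2*(6)*conj(-1) + 2*(0)*conj(1) + 2*(0)*conj(-1)]
      = (1/8)[(10) + (2) + (-12) + (0) + (0)] = 0/8 = 0
  <chi_rho, chi_4> = (1/8)[1*(10)*conj(1) + 1*(2)*conj(1) + 2*(6)*conj(-1) + 2*(0)*conj(-1) + 2*(0)*conj(1)]
      = (1/8)[(10) + (2) + (-12) + (0) + (0)] = 0/8 = 0
  <chi_rho, chi_5> = (1/8)[1*(10)*conj(2) + 1*(2)*conj(-2) + 2*(6)*conj(0) + 2*(0)*conj(0) + 2*(0)*conj(0)]
      = (1/8)[(20) + (-4) + (0) + (0) + (0)] = 16/8 = 2
Dimension check: dim(rho) = sum (mult * dim) = 3*1 + 3*1 + 0*1 + 0*1 + 2*2 = 10 = chi_rho(e) = 10.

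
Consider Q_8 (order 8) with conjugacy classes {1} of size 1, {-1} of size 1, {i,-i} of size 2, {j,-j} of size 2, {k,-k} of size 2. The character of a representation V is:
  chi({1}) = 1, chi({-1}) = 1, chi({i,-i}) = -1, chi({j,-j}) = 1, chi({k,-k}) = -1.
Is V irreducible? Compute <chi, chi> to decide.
Irreducible: <chi, chi> = 1.

<chi, chi> = (1/|G|) sum_C |C| * |chi(C)|^2 = (1/8)[1*|1|^2 + 1*|1|^2 + 2*|-1|^2 + 2*|1|^2 + 2*|-1|^2]
  = (1/8)[(1) + (1) + (2) + (2) + (2)] = 8/8 = 1.
A character is irreducible iff <chi, chi> = 1, so this representation is irreducible.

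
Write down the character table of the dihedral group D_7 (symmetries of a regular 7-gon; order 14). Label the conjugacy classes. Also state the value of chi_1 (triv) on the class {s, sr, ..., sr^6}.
Conjugacy classes: {e} of size 1, {r^1, r^6} of size 2, {r^2, r^5} of size 2, {r^3, r^4} of size 2, {s, sr, ..., sr^6} of size 7.
Character table:
  irrep \ class              {e} (size 1)  {r^1, r^6} (size 2)  {r^2, r^5} (size 2)  {r^3, r^4} (size 2)  {s, sr, ..., sr^6} (size 7)
  chi_1 (triv)               1             1                    1                    1                    1                          
  chi_2 (sign: r->1, s->-1)  1             1                    1                    1                    -1                         
  chi_3 (2d, j=1)            2             2*cos(2*pi/7)        -2*cos(3*pi/7)       -2*cos(pi/7)         0                          
  chi_4 (2d, j=2)            2             -2*cos(3*pi/7)       -2*cos(pi/7)         2*cos(2*pi/7)        0                          
  chi_5 (2d, j=3)            2             -2*cos(pi/7)         2*cos(2*pi/7)        -2*cos(3*pi/7)       0                          

Spot check: chi_1 (triv) on {s, sr, ..., sr^6} = 1.

Solution. D_7 has order 2*7 = 14 with 5 conjugacy classes, hence 5 irreducibles. Sum of squared dims 1 + 1 + 4 + 4 + 4 = 14 = |G|. Linear characters come from the abelianisation; the 2-dimensional irreps have character r^k -> 2*cos(2*pi*j*k/7), reflections -> 0.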